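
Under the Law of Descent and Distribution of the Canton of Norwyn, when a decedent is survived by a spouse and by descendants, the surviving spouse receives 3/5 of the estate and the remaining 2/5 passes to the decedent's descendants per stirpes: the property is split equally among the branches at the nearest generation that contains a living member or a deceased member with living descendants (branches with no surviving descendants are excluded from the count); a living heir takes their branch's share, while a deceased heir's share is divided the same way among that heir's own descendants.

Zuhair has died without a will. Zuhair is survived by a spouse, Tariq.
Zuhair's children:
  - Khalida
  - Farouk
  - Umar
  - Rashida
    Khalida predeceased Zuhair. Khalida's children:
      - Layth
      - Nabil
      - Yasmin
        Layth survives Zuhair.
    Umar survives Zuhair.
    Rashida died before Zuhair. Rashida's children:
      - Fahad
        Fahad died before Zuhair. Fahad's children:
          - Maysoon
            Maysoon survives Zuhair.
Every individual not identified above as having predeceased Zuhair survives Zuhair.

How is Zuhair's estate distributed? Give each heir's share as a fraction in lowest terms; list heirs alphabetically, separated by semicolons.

Tariq, as surviving spouse, takes 3/5.
The remaining 2/5 passes to Zuhair's descendants per stirpes.
The 2/5 is divided into 4 equal shares of 1/10 among Khalida, Farouk, Umar, Rashida.
Khalida predeceased; the 1/10 allotted to Khalida's branch passes to Khalida's issue by representation.
The 1/10 is divided into 3 equal shares of 1/30 among Layth, Nabil, Yasmin.
Layth is living and takes 1/30.
Nabil is living and takes 1/30.
Yasmin is living and takes 1/30.
Farouk is living and takes 1/10.
Umar is living and takes 1/10.
Rashida predeceased; the 1/10 allotted to Rashida's branch passes to Rashida's issue by representation.
Fahad's line is the sole branch at this level, so the full 1/10 passes to Fahad's issue by representation.
Maysoon is the sole taker at this level and receives the full 1/10.

Farouk 1/10; Layth 1/30; Maysoon 1/10; Nabil 1/30; Tariq 3/5; Umar 1/10; Yasmin 1/30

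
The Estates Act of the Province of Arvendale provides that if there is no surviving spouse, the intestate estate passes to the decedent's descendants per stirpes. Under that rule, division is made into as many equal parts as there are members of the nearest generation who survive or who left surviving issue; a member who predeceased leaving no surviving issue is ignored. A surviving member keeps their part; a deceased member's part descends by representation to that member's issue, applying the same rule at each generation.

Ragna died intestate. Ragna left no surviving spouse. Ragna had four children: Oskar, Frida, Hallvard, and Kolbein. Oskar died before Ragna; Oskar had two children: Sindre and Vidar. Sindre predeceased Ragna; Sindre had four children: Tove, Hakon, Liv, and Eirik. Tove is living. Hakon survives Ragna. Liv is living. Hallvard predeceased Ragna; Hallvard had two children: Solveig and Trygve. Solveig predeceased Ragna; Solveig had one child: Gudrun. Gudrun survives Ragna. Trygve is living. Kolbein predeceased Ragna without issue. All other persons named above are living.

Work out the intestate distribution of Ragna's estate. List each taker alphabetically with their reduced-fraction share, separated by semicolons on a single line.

There is no surviving spouse, so the entire estate passes to Ragna's descendants per stirpes.
Kolbein left no surviving issue, so that branch lapses and is disregarded.
The estate is divided into 3 equal shares of 1/3 among Oskar, Frida, Hallvard.
Oskar predeceased; the 1/3 allotted to Oskar's branch passes to Oskar's issue by representation.
The 1/3 is divided into 2 equal shares of 1/6 among Sindre, Vidar.
Sindre predeceased; the 1/6 allotted to Sindre's branch passes to Sindre's issue by representation.
The 1/6 is divided into 4 equal shares of 1/24 among Tove, Hakon, Liv, Eirik.
Tove is living and takes 1/24.
Hakon is living and takes 1/24.
Liv is living and takes 1/24.
Eirik is living and takes 1/24.
Vidar is living and takes 1/6.
Frida is living and takes 1/3.
Hallvard predeceased; the 1/3 allotted to Hallvard's branch passes to Hallvard's issue by representation.
The 1/3 is divided into 2 equal shares of 1/6 among Solveig, Trygve.
Solveig predeceased; the 1/6 allotted to Solveig's branch passes to Solveig's issue by representation.
Gudrun is the sole taker at this level and receives the full 1/6.
Trygve is living and takes 1/6.

Eirik 1/24; Frida 1/3; Gudrun 1/6; Hakon 1/24; Liv 1/24; Tove 1/24; Trygve 1/6; Vidar 1/6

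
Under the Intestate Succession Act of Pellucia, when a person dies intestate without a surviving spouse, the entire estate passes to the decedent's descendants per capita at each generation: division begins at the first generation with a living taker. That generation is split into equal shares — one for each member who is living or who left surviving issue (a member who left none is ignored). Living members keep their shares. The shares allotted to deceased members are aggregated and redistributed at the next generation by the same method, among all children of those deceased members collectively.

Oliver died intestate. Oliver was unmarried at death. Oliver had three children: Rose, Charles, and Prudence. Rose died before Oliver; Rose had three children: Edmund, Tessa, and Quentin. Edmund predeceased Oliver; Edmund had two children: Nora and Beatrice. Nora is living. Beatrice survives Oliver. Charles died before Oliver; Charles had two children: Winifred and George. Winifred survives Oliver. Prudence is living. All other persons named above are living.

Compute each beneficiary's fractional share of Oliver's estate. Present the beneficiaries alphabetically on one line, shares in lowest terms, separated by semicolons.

There is no surviving spouse, so the entire estate passes to Oliver's descendants per capita at each generation.
At generation 1 (Rose, Charles, Prudence) there are 3 shares of (1)/3 = 1/3 each.
Living: Prudence — each takes 1/3.
Deceased: Rose and Charles. Their combined 2/3 is pooled and carried to generation 2.
At generation 2 (Edmund, Tessa, Quentin, Winifred, George) there are 5 shares of (2/3)/5 = 2/15 each.
Living: Tessa, Quentin, Winifred, and George — each takes 2/15.
Deceased: Edmund. That 2/15 share is carried to generation 3.
At generation 3 (Nora, Beatrice) there are 2 shares of (2/15)/2 = 1/15 each.
Living: Nora and Beatrice — each takes 1/15.

Beatrice 1/15; George 2/15; Nora 1/15; Prudence 1/3; Quentin 2/15; Tessa 2/15; Winifred 2/15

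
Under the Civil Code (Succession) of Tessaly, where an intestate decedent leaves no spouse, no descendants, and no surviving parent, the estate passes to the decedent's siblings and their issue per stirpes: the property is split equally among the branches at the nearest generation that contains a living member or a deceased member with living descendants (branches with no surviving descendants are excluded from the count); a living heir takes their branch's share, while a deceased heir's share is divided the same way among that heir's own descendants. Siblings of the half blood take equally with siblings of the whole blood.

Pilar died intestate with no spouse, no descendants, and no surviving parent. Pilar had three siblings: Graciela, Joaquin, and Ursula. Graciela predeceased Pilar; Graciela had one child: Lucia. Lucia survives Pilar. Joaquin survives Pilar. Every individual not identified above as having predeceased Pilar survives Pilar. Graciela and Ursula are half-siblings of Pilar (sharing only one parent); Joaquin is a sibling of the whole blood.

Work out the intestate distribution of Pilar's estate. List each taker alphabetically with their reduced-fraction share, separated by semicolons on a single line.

Joaquin 1/3; Lucia 1/3; Ursula 1/3

No spouse, descendants, or parent survives, so the estate passes to Pilar's siblings per stirpes.
Half-blood and whole-blood siblings take equally under the stated rule.
The estate is divided into 3 equal shares of 1/3 among Graciela, Joaquin, Ursula.
Graciela predeceased; the 1/3 allotted to Graciela's branch passes to Graciela's issue by representation.
Lucia is the sole taker at this level and receives the full 1/3.
Joaquin is living and takes 1/3.
Ursula is living and takes 1/3.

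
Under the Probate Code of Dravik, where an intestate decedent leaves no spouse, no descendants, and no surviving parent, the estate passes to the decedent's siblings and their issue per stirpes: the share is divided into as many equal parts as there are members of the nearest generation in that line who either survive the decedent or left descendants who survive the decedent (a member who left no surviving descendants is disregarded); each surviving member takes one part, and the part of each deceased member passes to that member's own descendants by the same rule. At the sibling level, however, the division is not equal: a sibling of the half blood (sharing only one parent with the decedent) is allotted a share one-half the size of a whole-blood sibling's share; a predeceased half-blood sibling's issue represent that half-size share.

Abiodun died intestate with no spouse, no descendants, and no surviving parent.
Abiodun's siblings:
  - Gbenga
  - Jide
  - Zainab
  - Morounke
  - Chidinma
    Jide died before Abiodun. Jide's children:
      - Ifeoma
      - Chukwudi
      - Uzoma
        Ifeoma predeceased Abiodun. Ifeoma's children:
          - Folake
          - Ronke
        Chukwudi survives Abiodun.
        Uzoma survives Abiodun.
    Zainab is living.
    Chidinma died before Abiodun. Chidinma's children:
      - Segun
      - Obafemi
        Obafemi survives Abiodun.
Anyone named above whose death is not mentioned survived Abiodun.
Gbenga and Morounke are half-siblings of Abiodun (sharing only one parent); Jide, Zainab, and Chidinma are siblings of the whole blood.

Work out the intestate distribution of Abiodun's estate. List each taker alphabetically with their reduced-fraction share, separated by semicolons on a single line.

Chukwudi 1/12; Folake 1/24; Gbenga 1/8; Morounke 1/8; Obafemi 1/8; Ronke 1/24; Segun 1/8; Uzoma 1/12; Zainab 1/4

No spouse, descendants, or parent survives, so the estate passes to Abiodun's siblings per stirpes.
Half-blood siblings count for one-half the weight of whole-blood siblings at the initial division.
Dividing 1 in proportion to weights (total weight 4): Gbenga (weight 1/2) → 1/8; Jide (weight 1) → 1/4; Zainab (weight 1) → 1/4; Morounke (weight 1/2) → 1/8; Chidinma (weight 1) → 1/4.
Gbenga is living and takes 1/8.
Jide predeceased; the 1/4 allotted to Jide's branch passes to Jide's issue by representation.
The 1/4 is divided into 3 equal shares of 1/12 among Ifeoma, Chukwudi, Uzoma.
Ifeoma predeceased; the 1/12 allotted to Ifeoma's branch passes to Ifeoma's issue by representation.
The 1/12 is divided into 2 equal shares of 1/24 among Folake, Ronke.
Folake is living and takes 1/24.
Ronke is living and takes 1/24.
Chukwudi is living and takes 1/12.
Uzoma is living and takes 1/12.
Zainab is living and takes 1/4.
Morounke is living and takes 1/8.
Chidinma predeceased; the 1/4 allotted to Chidinma's branch passes to Chidinma's issue by representation.
The 1/4 is divided into 2 equal shares of 1/8 among Segun, Obafemi.
Segun is living and takes 1/8.
Obafemi is living and takes 1/8.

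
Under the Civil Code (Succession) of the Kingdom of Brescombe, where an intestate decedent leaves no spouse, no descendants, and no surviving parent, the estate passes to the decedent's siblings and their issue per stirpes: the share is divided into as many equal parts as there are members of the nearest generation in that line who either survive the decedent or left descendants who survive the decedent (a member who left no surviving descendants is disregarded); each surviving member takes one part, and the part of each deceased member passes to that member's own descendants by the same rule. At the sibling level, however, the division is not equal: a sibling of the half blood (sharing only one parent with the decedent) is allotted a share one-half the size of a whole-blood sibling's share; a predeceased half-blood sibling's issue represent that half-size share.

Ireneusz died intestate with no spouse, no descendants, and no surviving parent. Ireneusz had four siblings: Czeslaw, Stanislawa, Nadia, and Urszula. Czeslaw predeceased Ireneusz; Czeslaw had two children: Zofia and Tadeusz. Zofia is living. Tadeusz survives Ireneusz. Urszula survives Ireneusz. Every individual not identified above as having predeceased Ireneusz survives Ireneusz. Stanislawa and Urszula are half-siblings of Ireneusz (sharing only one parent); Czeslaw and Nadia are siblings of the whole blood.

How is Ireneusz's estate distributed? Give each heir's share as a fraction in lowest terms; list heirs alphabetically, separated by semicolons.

Nadia 1/3; Stanislawa 1/6; Tadeusz 1/6; Urszula 1/6; Zofia 1/6

No spouse, descendants, or parent survives, so the estate passes to Ireneusz's siblings per stirpes.
Half-blood siblings count for one-half the weight of whole-blood siblings at the initial division.
Dividing 1 in proportion to weights (total weight 3): Czeslaw (weight 1) → 1/3; Stanislawa (weight 1/2) → 1/6; Nadia (weight 1) → 1/3; Urszula (weight 1/2) → 1/6.
Czeslaw predeceased; the 1/3 allotted to Czeslaw's branch passes to Czeslaw's issue by representation.
The 1/3 is divided into 2 equal shares of 1/6 among Zofia, Tadeusz.
Zofia is living and takes 1/6.
Tadeusz is living and takes 1/6.
Stanislawa is living and takes 1/6.
Nadia is living and takes 1/3.
Urszula is living and takes 1/6.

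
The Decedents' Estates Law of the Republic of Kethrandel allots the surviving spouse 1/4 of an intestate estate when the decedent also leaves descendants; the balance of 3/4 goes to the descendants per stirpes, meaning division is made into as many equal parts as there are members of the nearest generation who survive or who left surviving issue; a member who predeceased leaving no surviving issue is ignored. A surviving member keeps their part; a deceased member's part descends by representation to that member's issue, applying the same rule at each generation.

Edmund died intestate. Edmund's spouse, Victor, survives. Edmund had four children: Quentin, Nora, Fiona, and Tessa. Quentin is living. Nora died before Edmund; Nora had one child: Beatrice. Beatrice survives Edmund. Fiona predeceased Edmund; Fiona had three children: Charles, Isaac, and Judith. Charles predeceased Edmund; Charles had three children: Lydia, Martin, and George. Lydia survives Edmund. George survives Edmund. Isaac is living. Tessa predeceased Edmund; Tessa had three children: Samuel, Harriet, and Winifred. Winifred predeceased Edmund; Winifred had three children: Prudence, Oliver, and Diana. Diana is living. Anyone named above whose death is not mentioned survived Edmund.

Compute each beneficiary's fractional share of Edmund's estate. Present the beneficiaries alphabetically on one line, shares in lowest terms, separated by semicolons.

Beatrice 3/16; Diana 1/48; George 1/48; Harriet 1/16; Isaac 1/16; Judith 1/16; Lydia 1/48; Martin 1/48; Oliver 1/48; Prudence 1/48; Quentin 3/16; Samuel 1/16; Victor 1/4

Victor, as surviving spouse, takes 1/4.
The remaining 3/4 passes to Edmund's descendants per stirpes.
The 3/4 is divided into 4 equal shares of 3/16 among Quentin, Nora, Fiona, Tessa.
Quentin is living and takes 3/16.
Nora predeceased; the 3/16 allotted to Nora's branch passes to Nora's issue by representation.
Beatrice is the sole taker at this level and receives the full 3/16.
Fiona predeceased; the 3/16 allotted to Fiona's branch passes to Fiona's issue by representation.
The 3/16 is divided into 3 equal shares of 1/16 among Charles, Isaac, Judith.
Charles predeceased; the 1/16 allotted to Charles's branch passes to Charles's issue by representation.
The 1/16 is divided into 3 equal shares of 1/48 among Lydia, Martin, George.
Lydia is living and takes 1/48.
Martin is living and takes 1/48.
George is living and takes 1/48.
Isaac is living and takes 1/16.
Judith is living and takes 1/16.
Tessa predeceased; the 3/16 allotted to Tessa's branch passes to Tessa's issue by representation.
The 3/16 is divided into 3 equal shares of 1/16 among Samuel, Harriet, Winifred.
Samuel is living and takes 1/16.
Harriet is living and takes 1/16.
Winifred predeceased; the 1/16 allotted to Winifred's branch passes to Winifred's issue by representation.
The 1/16 is divided into 3 equal shares of 1/48 among Prudence, Oliver, Diana.
Prudence is living and takes 1/48.
Oliver is living and takes 1/48.
Diana is living and takes 1/48.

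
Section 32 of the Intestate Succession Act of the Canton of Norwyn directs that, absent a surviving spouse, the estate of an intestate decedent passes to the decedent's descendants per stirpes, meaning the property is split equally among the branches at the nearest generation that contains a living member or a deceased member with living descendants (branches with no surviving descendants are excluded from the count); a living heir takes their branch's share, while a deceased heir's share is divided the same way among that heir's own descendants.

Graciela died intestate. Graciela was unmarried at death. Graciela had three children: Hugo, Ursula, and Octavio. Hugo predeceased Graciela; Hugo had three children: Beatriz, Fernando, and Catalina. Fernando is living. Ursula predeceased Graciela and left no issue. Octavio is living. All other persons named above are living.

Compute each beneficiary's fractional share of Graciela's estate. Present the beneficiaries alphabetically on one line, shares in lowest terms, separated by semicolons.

There is no surviving spouse, so the entire estate passes to Graciela's descendants per stirpes.
Ursula left no surviving issue, so that branch lapses and is disregarded.
The estate is divided into 2 equal shares of 1/2 among Hugo, Octavio.
Hugo predeceased; the 1/2 allotted to Hugo's branch passes to Hugo's issue by representation.
The 1/2 is divided into 3 equal shares of 1/6 among Beatriz, Fernando, Catalina.
Beatriz is living and takes 1/6.
Fernando is living and takes 1/6.
Catalina is living and takes 1/6.
Octavio is living and takes 1/2.

Beatriz 1/6; Catalina 1/6; Fernando 1/6; Octavio 1/2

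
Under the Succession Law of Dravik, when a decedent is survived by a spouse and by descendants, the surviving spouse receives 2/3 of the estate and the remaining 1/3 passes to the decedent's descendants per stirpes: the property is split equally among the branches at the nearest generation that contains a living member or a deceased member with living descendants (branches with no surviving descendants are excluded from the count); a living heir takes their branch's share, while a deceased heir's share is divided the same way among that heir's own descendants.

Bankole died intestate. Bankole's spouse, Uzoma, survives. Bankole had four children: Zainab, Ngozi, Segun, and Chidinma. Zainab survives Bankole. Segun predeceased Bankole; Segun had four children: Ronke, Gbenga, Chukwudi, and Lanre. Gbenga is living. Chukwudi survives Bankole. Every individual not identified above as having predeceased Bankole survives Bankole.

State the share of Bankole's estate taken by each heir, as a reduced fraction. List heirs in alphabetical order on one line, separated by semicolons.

Chidinma 1/12; Chukwudi 1/48; Gbenga 1/48; Lanre 1/48; Ngozi 1/12; Ronke 1/48; Uzoma 2/3; Zainab 1/12

Uzoma, as surviving spouse, takes 2/3.
The remaining 1/3 passes to Bankole's descendants per stirpes.
The 1/3 is divided into 4 equal shares of 1/12 among Zainab, Ngozi, Segun, Chidinma.
Zainab is living and takes 1/12.
Ngozi is living and takes 1/12.
Segun predeceased; the 1/12 allotted to Segun's branch passes to Segun's issue by representation.
The 1/12 is divided into 4 equal shares of 1/48 among Ronke, Gbenga, Chukwudi, Lanre.
Ronke is living and takes 1/48.
Gbenga is living and takes 1/48.
Chukwudi is living and takes 1/48.
Lanre is living and takes 1/48.
Chidinma is living and takes 1/12.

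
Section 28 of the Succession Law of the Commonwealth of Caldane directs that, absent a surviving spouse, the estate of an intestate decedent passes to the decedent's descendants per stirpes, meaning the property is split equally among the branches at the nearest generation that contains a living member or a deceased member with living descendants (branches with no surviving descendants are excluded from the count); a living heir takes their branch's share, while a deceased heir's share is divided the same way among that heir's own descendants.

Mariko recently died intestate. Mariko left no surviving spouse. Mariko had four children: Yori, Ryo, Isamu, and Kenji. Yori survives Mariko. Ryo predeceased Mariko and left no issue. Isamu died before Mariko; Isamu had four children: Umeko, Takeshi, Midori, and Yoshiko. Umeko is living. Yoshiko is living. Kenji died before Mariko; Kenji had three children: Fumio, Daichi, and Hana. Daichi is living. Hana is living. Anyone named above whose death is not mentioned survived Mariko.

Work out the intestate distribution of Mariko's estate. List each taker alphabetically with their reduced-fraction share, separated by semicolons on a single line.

There is no surviving spouse, so the entire estate passes to Mariko's descendants per stirpes.
Ryo left no surviving issue, so that branch lapses and is disregarded.
The estate is divided into 3 equal shares of 1/3 among Yori, Isamu, Kenji.
Yori is living and takes 1/3.
Isamu predeceased; the 1/3 allotted to Isamu's branch passes to Isamu's issue by representation.
The 1/3 is divided into 4 equal shares of 1/12 among Umeko, Takeshi, Midori, Yoshiko.
Umeko is living and takes 1/12.
Takeshi is living and takes 1/12.
Midori is living and takes 1/12.
Yoshiko is living and takes 1/12.
Kenji predeceased; the 1/3 allotted to Kenji's branch passes to Kenji's issue by representation.
The 1/3 is divided into 3 equal shares of 1/9 among Fumio, Daichi, Hana.
Fumio is living and takes 1/9.
Daichi is living and takes 1/9.
Hana is living and takes 1/9.

Daichi 1/9; Fumio 1/9; Hana 1/9; Midori 1/12; Takeshi 1/12; Umeko 1/12; Yori 1/3; Yoshiko 1/12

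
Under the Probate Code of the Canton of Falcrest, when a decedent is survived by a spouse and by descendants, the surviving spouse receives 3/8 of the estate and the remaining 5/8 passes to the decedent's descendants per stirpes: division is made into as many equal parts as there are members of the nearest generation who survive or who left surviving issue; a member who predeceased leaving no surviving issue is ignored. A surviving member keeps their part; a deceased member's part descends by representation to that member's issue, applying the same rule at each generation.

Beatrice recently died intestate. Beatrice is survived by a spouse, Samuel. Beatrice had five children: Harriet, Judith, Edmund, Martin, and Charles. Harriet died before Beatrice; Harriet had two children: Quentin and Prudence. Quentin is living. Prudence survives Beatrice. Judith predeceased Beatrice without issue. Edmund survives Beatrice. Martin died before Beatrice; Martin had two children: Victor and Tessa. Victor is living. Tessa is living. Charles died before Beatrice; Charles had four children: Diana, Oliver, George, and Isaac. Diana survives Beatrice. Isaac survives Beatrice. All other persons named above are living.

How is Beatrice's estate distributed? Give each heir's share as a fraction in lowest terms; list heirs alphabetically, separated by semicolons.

Samuel, as surviving spouse, takes 3/8.
The remaining 5/8 passes to Beatrice's descendants per stirpes.
Judith left no surviving issue, so that branch lapses and is disregarded.
The 5/8 is divided into 4 equal shares of 5/32 among Harriet, Edmund, Martin, Charles.
Harriet predeceased; the 5/32 allotted to Harriet's branch passes to Harriet's issue by representation.
The 5/32 is divided into 2 equal shares of 5/64 among Quentin, Prudence.
Quentin is living and takes 5/64.
Prudence is living and takes 5/64.
Edmund is living and takes 5/32.
Martin predeceased; the 5/32 allotted to Martin's branch passes to Martin's issue by representation.
The 5/32 is divided into 2 equal shares of 5/64 among Victor, Tessa.
Victor is living and takes 5/64.
Tessa is living and takes 5/64.
Charles predeceased; the 5/32 allotted to Charles's branch passes to Charles's issue by representation.
The 5/32 is divided into 4 equal shares of 5/128 among Diana, Oliver, George, Isaac.
Diana is living and takes 5/128.
Oliver is living and takes 5/128.
George is living and takes 5/128.
Isaac is living and takes 5/128.

Diana 5/128; Edmund 5/32; George 5/128; Isaac 5/128; Oliver 5/128; Prudence 5/64; Quentin 5/64; Samuel 3/8; Tessa 5/64; Victor 5/64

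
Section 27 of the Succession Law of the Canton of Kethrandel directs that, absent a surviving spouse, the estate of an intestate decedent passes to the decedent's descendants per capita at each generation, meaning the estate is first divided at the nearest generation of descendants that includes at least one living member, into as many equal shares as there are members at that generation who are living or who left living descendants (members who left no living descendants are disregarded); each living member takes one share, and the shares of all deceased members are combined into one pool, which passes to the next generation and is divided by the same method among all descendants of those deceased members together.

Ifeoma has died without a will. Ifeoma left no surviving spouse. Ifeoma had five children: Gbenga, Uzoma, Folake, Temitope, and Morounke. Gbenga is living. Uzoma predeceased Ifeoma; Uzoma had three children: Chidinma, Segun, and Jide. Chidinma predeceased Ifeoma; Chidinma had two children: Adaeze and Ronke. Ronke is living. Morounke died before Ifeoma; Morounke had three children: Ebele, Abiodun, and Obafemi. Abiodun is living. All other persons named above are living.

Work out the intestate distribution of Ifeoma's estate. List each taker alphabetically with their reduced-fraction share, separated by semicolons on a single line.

There is no surviving spouse, so the entire estate passes to Ifeoma's descendants per capita at each generation.
At generation 1 (Gbenga, Uzoma, Folake, Temitope, Morounke) there are 5 shares of (1)/5 = 1/5 each.
Living: Gbenga, Folake, and Temitope — each takes 1/5.
Deceased: Uzoma and Morounke. Their combined 2/5 is pooled and carried to generation 2.
At generation 2 (Chidinma, Segun, Jide, Ebele, Abiodun, Obafemi) there are 6 shares of (2/5)/6 = 1/15 each.
Living: Segun, Jide, Ebele, Abiodun, and Obafemi — each takes 1/15.
Deceased: Chidinma. That 1/15 share is carried to generation 3.
At generation 3 (Adaeze, Ronke) there are 2 shares of (1/15)/2 = 1/30 each.
Living: Adaeze and Ronke — each takes 1/30.

Abiodun 1/15; Adaeze 1/30; Ebele 1/15; Folake 1/5; Gbenga 1/5; Jide 1/15; Obafemi 1/15; Ronke 1/30; Segun 1/15; Temitope 1/5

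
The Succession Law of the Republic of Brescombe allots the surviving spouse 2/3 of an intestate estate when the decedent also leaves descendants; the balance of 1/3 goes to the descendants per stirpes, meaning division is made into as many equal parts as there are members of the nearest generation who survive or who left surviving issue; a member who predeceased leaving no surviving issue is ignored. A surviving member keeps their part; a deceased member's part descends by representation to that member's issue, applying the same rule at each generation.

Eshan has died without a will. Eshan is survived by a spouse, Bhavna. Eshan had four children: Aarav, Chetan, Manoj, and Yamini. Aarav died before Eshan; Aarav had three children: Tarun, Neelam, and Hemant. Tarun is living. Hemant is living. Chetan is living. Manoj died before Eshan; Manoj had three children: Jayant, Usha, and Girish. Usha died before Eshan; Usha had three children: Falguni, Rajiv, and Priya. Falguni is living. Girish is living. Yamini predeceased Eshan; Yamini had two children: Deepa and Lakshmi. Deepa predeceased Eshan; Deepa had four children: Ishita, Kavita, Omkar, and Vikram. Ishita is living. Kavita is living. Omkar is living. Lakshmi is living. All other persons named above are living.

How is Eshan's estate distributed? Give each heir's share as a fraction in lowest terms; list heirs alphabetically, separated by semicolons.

Bhavna, as surviving spouse, takes 2/3.
The remaining 1/3 passes to Eshan's descendants per stirpes.
The 1/3 is divided into 4 equal shares of 1/12 among Aarav, Chetan, Manoj, Yamini.
Aarav predeceased; the 1/12 allotted to Aarav's branch passes to Aarav's issue by representation.
The 1/12 is divided into 3 equal shares of 1/36 among Tarun, Neelam, Hemant.
Tarun is living and takes 1/36.
Neelam is living and takes 1/36.
Hemant is living and takes 1/36.
Chetan is living and takes 1/12.
Manoj predeceased; the 1/12 allotted to Manoj's branch passes to Manoj's issue by representation.
The 1/12 is divided into 3 equal shares of 1/36 among Jayant, Usha, Girish.
Jayant is living and takes 1/36.
Usha predeceased; the 1/36 allotted to Usha's branch passes to Usha's issue by representation.
The 1/36 is divided into 3 equal shares of 1/108 among Falguni, Rajiv, Priya.
Falguni is living and takes 1/108.
Rajiv is living and takes 1/108.
Priya is living and takes 1/108.
Girish is living and takes 1/36.
Yamini predeceased; the 1/12 allotted to Yamini's branch passes to Yamini's issue by representation.
The 1/12 is divided into 2 equal shares of 1/24 among Deepa, Lakshmi.
Deepa predeceased; the 1/24 allotted to Deepa's branch passes to Deepa's issue by representation.
The 1/24 is divided into 4 equal shares of 1/96 among Ishita, Kavita, Omkar, Vikram.
Ishita is living and takes 1/96.
Kavita is living and takes 1/96.
Omkar is living and takes 1/96.
Vikram is living and takes 1/96.
Lakshmi is living and takes 1/24.

Bhavna 2/3; Chetan 1/12; Falguni 1/108; Girish 1/36; Hemant 1/36; Ishita 1/96; Jayant 1/36; Kavita 1/96; Lakshmi 1/24; Neelam 1/36; Omkar 1/96; Priya 1/108; Rajiv 1/108; Tarun 1/36; Vikram 1/96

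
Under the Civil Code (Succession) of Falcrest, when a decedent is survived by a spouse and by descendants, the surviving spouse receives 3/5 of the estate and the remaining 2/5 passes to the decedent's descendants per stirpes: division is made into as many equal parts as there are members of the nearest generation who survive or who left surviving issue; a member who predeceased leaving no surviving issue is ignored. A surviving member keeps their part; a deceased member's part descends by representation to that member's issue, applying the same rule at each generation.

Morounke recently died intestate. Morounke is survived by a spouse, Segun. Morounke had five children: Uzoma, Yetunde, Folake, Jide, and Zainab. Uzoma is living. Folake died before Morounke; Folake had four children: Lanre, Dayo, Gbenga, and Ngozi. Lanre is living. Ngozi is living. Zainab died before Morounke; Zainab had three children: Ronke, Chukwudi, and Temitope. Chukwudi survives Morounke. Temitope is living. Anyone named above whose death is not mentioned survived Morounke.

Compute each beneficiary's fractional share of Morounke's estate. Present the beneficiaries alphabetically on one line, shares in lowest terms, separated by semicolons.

Segun, as surviving spouse, takes 3/5.
The remaining 2/5 passes to Morounke's descendants per stirpes.
The 2/5 is divided into 5 equal shares of 2/25 among Uzoma, Yetunde, Folake, Jide, Zainab.
Uzoma is living and takes 2/25.
Yetunde is living and takes 2/25.
Folake predeceased; the 2/25 allotted to Folake's branch passes to Folake's issue by representation.
The 2/25 is divided into 4 equal shares of 1/50 among Lanre, Dayo, Gbenga, Ngozi.
Lanre is living and takes 1/50.
Dayo is living and takes 1/50.
Gbenga is living and takes 1/50.
Ngozi is living and takes 1/50.
Jide is living and takes 2/25.
Zainab predeceased; the 2/25 allotted to Zainab's branch passes to Zainab's issue by representation.
The 2/25 is divided into 3 equal shares of 2/75 among Ronke, Chukwudi, Temitope.
Ronke is living and takes 2/75.
Chukwudi is living and takes 2/75.
Temitope is living and takes 2/75.

Chukwudi 2/75; Dayo 1/50; Gbenga 1/50; Jide 2/25; Lanre 1/50; Ngozi 1/50; Ronke 2/75; Segun 3/5; Temitope 2/75; Uzoma 2/25; Yetunde 2/25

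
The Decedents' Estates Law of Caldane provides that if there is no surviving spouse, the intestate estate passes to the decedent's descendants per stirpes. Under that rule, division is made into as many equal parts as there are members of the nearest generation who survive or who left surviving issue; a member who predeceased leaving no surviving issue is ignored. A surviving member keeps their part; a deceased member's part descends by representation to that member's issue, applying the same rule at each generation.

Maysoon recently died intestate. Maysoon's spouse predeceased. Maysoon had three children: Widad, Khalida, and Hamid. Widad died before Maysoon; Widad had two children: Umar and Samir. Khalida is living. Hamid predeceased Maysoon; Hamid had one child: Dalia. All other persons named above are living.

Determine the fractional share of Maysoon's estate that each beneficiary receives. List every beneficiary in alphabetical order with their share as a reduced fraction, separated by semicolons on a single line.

Dalia 1/3; Khalida 1/3; Samir 1/6; Umar 1/6

There is no surviving spouse, so the entire estate passes to Maysoon's descendants per stirpes.
The estate is divided into 3 equal shares of 1/3 among Widad, Khalida, Hamid.
Widad predeceased; the 1/3 allotted to Widad's branch passes to Widad's issue by representation.
The 1/3 is divided into 2 equal shares of 1/6 among Umar, Samir.
Umar is living and takes 1/6.
Samir is living and takes 1/6.
Khalida is living and takes 1/3.
Hamid predeceased; the 1/3 allotted to Hamid's branch passes to Hamid's issue by representation.
Dalia is the sole taker at this level and receives the full 1/3.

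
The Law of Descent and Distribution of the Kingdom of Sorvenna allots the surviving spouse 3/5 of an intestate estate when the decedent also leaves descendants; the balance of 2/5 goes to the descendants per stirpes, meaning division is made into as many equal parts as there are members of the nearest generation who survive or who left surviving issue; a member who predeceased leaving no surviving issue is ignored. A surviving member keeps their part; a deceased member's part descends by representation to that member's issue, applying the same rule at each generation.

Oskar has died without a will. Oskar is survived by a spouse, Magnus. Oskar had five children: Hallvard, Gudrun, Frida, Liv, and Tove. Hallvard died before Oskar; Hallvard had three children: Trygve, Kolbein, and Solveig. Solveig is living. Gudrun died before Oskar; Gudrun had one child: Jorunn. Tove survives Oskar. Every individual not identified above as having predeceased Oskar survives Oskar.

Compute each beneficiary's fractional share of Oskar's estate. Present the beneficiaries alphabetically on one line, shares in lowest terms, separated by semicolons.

Magnus, as surviving spouse, takes 3/5.
The remaining 2/5 passes to Oskar's descendants per stirpes.
The 2/5 is divided into 5 equal shares of 2/25 among Hallvard, Gudrun, Frida, Liv, Tove.
Hallvard predeceased; the 2/25 allotted to Hallvard's branch passes to Hallvard's issue by representation.
The 2/25 is divided into 3 equal shares of 2/75 among Trygve, Kolbein, Solveig.
Trygve is living and takes 2/75.
Kolbein is living and takes 2/75.
Solveig is living and takes 2/75.
Gudrun predeceased; the 2/25 allotted to Gudrun's branch passes to Gudrun's issue by representation.
Jorunn is the sole taker at this level and receives the full 2/25.
Frida is living and takes 2/25.
Liv is living and takes 2/25.
Tove is living and takes 2/25.

Frida 2/25; Jorunn 2/25; Kolbein 2/75; Liv 2/25; Magnus 3/5; Solveig 2/75; Tove 2/25; Trygve 2/75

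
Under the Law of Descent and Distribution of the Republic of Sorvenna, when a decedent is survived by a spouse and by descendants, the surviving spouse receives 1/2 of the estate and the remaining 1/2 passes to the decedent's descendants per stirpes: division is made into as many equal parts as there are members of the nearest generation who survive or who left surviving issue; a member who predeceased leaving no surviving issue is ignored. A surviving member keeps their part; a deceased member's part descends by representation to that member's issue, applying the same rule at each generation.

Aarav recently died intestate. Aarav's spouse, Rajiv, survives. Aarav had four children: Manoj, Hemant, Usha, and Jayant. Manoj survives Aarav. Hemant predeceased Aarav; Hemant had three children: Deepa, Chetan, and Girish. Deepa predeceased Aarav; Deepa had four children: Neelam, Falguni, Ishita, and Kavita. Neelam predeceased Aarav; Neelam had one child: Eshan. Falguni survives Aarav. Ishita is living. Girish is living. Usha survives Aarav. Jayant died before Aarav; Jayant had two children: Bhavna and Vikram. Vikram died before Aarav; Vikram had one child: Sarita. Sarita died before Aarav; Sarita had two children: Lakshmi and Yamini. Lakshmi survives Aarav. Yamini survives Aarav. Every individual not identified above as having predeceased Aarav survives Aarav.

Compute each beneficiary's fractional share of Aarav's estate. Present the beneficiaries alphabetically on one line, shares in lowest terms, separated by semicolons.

Bhavna 1/16; Chetan 1/24; Eshan 1/96; Falguni 1/96; Girish 1/24; Ishita 1/96; Kavita 1/96; Lakshmi 1/32; Manoj 1/8; Rajiv 1/2; Usha 1/8; Yamini 1/32

Rajiv, as surviving spouse, takes 1/2.
The remaining 1/2 passes to Aarav's descendants per stirpes.
The 1/2 is divided into 4 equal shares of 1/8 among Manoj, Hemant, Usha, Jayant.
Manoj is living and takes 1/8.
Hemant predeceased; the 1/8 allotted to Hemant's branch passes to Hemant's issue by representation.
The 1/8 is divided into 3 equal shares of 1/24 among Deepa, Chetan, Girish.
Deepa predeceased; the 1/24 allotted to Deepa's branch passes to Deepa's issue by representation.
The 1/24 is divided into 4 equal shares of 1/96 among Neelam, Falguni, Ishita, Kavita.
Neelam predeceased; the 1/96 allotted to Neelam's branch passes to Neelam's issue by representation.
Eshan is the sole taker at this level and receives the full 1/96.
Falguni is living and takes 1/96.
Ishita is living and takes 1/96.
Kavita is living and takes 1/96.
Chetan is living and takes 1/24.
Girish is living and takes 1/24.
Usha is living and takes 1/8.
Jayant predeceased; the 1/8 allotted to Jayant's branch passes to Jayant's issue by representation.
The 1/8 is divided into 2 equal shares of 1/16 among Bhavna, Vikram.
Bhavna is living and takes 1/16.
Vikram predeceased; the 1/16 allotted to Vikram's branch passes to Vikram's issue by representation.
Sarita's line is the sole branch at this level, so the full 1/16 passes to Sarita's issue by representation.
The 1/16 is divided into 2 equal shares of 1/32 among Lakshmi, Yamini.
Lakshmi is living and takes 1/32.
Yamini is living and takes 1/32.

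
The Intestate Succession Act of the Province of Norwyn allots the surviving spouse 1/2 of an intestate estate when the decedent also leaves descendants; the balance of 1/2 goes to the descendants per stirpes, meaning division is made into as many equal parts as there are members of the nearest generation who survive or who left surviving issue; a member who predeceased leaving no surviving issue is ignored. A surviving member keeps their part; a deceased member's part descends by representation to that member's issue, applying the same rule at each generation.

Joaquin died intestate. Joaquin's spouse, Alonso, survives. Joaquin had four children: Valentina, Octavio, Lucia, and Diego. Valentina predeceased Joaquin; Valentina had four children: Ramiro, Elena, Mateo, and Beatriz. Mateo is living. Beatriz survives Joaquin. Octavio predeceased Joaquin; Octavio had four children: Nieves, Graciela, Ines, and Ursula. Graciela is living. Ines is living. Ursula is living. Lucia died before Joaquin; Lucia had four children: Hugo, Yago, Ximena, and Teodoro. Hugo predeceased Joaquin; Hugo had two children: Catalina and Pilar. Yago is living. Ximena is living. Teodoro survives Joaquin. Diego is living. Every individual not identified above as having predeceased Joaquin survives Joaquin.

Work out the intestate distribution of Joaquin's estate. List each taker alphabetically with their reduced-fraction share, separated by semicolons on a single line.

Alonso 1/2; Beatriz 1/32; Catalina 1/64; Diego 1/8; Elena 1/32; Graciela 1/32; Ines 1/32; Mateo 1/32; Nieves 1/32; Pilar 1/64; Ramiro 1/32; Teodoro 1/32; Ursula 1/32; Ximena 1/32; Yago 1/32

Alonso, as surviving spouse, takes 1/2.
The remaining 1/2 passes to Joaquin's descendants per stirpes.
The 1/2 is divided into 4 equal shares of 1/8 among Valentina, Octavio, Lucia, Diego.
Valentina predeceased; the 1/8 allotted to Valentina's branch passes to Valentina's issue by representation.
The 1/8 is divided into 4 equal shares of 1/32 among Ramiro, Elena, Mateo, Beatriz.
Ramiro is living and takes 1/32.
Elena is living and takes 1/32.
Mateo is living and takes 1/32.
Beatriz is living and takes 1/32.
Octavio predeceased; the 1/8 allotted to Octavio's branch passes to Octavio's issue by representation.
The 1/8 is divided into 4 equal shares of 1/32 among Nieves, Graciela, Ines, Ursula.
Nieves is living and takes 1/32.
Graciela is living and takes 1/32.
Ines is living and takes 1/32.
Ursula is living and takes 1/32.
Lucia predeceased; the 1/8 allotted to Lucia's branch passes to Lucia's issue by representation.
The 1/8 is divided into 4 equal shares of 1/32 among Hugo, Yago, Ximena, Teodoro.
Hugo predeceased; the 1/32 allotted to Hugo's branch passes to Hugo's issue by representation.
The 1/32 is divided into 2 equal shares of 1/64 among Catalina, Pilar.
Catalina is living and takes 1/64.
Pilar is living and takes 1/64.
Yago is living and takes 1/32.
Ximena is living and takes 1/32.
Teodoro is living and takes 1/32.
Diego is living and takes 1/8.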